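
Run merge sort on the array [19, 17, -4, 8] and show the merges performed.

Divide and conquer:
  Merge [19] + [17] -> [17, 19]
  Merge [-4] + [8] -> [-4, 8]
  Merge [17, 19] + [-4, 8] -> [-4, 8, 17, 19]


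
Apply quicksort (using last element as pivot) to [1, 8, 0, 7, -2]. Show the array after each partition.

Partition 1: pivot=-2 at index 0 -> [-2, 8, 0, 7, 1]
Partition 2: pivot=1 at index 2 -> [-2, 0, 1, 7, 8]
Partition 3: pivot=8 at index 4 -> [-2, 0, 1, 7, 8]


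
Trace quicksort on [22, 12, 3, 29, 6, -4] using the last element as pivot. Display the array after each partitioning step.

Partition 1: pivot=-4 at index 0 -> [-4, 12, 3, 29, 6, 22]
Partition 2: pivot=22 at index 4 -> [-4, 12, 3, 6, 22, 29]
Partition 3: pivot=6 at index 2 -> [-4, 3, 6, 12, 22, 29]


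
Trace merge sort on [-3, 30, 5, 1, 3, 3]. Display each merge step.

Divide and conquer:
  Merge [30] + [5] -> [5, 30]
  Merge [-3] + [5, 30] -> [-3, 5, 30]
  Merge [3] + [3] -> [3, 3]
  Merge [1] + [3, 3] -> [1, 3, 3]
  Merge [-3, 5, 30] + [1, 3, 3] -> [-3, 1, 3, 3, 5, 30]


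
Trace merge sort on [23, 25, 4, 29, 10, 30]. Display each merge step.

Divide and conquer:
  Merge [25] + [4] -> [4, 25]
  Merge [23] + [4, 25] -> [4, 23, 25]
  Merge [10] + [30] -> [10, 30]
  Merge [29] + [10, 30] -> [10, 29, 30]
  Merge [4, 23, 25] + [10, 29, 30] -> [4, 10, 23, 25, 29, 30]


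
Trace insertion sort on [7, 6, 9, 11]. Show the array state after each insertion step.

First element 7 is already 'sorted'
Insert 6: shifted 1 elements -> [6, 7, 9, 11]
Insert 9: shifted 0 elements -> [6, 7, 9, 11]
Insert 11: shifted 0 elements -> [6, 7, 9, 11]


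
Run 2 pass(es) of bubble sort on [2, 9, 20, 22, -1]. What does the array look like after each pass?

After pass 1: [2, 9, 20, -1, 22] (1 swaps)
After pass 2: [2, 9, -1, 20, 22] (1 swaps)
Total swaps: 2


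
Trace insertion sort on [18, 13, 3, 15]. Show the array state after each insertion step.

First element 18 is already 'sorted'
Insert 13: shifted 1 elements -> [13, 18, 3, 15]
Insert 3: shifted 2 elements -> [3, 13, 18, 15]
Insert 15: shifted 1 elements -> [3, 13, 15, 18]


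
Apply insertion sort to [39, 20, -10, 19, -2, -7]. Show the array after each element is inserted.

First element 39 is already 'sorted'
Insert 20: shifted 1 elements -> [20, 39, -10, 19, -2, -7]
Insert -10: shifted 2 elements -> [-10, 20, 39, 19, -2, -7]
Insert 19: shifted 2 elements -> [-10, 19, 20, 39, -2, -7]
Insert -2: shifted 3 elements -> [-10, -2, 19, 20, 39, -7]
Insert -7: shifted 4 elements -> [-10, -7, -2, 19, 20, 39]


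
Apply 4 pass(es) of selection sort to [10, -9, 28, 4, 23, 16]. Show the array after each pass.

Pass 1: Select minimum -9 at index 1, swap -> [-9, 10, 28, 4, 23, 16]
Pass 2: Select minimum 4 at index 3, swap -> [-9, 4, 28, 10, 23, 16]
Pass 3: Select minimum 10 at index 3, swap -> [-9, 4, 10, 28, 23, 16]
Pass 4: Select minimum 16 at index 5, swap -> [-9, 4, 10, 16, 23, 28]


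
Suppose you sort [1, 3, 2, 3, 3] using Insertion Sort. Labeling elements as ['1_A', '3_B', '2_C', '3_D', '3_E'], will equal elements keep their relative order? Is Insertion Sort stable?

Trace Insertion Sort on the labeled array (the key is the number; the letter only tracks identity):
  Insert 3_B at index 1: [1_A, 3_B, 2_C, 3_D, 3_E]
  Insert 2_C at index 1: [1_A, 2_C, 3_B, 3_D, 3_E]
  Insert 3_D at index 3: [1_A, 2_C, 3_B, 3_D, 3_E]
  Insert 3_E at index 4: [1_A, 2_C, 3_B, 3_D, 3_E]
Final order: [1_A, 2_C, 3_B, 3_D, 3_E]
Equal keys:
  value 3: originally 3_B, 3_D, 3_E; after sorting 3_B, 3_D, 3_E -> order preserved
All equal keys kept their original relative order. Insertion Sort is stable: elements are shifted only while they are strictly greater than the key, so a key is inserted after any equal elements already placed.
Answer: Stable


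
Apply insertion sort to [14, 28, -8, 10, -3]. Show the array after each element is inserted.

First element 14 is already 'sorted'
Insert 28: shifted 0 elements -> [14, 28, -8, 10, -3]
Insert -8: shifted 2 elements -> [-8, 14, 28, 10, -3]
Insert 10: shifted 2 elements -> [-8, 10, 14, 28, -3]
Insert -3: shifted 3 elements -> [-8, -3, 10, 14, 28]


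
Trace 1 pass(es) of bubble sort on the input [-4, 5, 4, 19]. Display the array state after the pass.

After pass 1: [-4, 4, 5, 19] (1 swaps)
Total swaps: 1


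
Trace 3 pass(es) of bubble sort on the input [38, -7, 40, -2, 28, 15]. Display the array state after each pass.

After pass 1: [-7, 38, -2, 28, 15, 40] (4 swaps)
After pass 2: [-7, -2, 28, 15, 38, 40] (3 swaps)
After pass 3: [-7, -2, 15, 28, 38, 40] (1 swaps)
Total swaps: 8


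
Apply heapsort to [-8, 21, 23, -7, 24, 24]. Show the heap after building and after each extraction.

Build heap: [24, 21, 24, -7, -8, 23]
Extract 24: [24, 21, 23, -7, -8, 24]
Extract 24: [23, 21, -8, -7, 24, 24]
Extract 23: [21, -7, -8, 23, 24, 24]
Extract 21: [-7, -8, 21, 23, 24, 24]
Extract -7: [-8, -7, 21, 23, 24, 24]


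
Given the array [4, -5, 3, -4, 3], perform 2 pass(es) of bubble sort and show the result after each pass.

After pass 1: [-5, 3, -4, 3, 4] (4 swaps)
After pass 2: [-5, -4, 3, 3, 4] (1 swaps)
Total swaps: 5


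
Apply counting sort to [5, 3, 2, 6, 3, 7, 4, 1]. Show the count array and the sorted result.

Count array: [0, 1, 1, 2, 1, 1, 1, 1]
(count[i] = number of elements equal to i)
Cumulative count: [0, 1, 2, 4, 5, 6, 7, 8]
Sorted: [1, 2, 3, 3, 4, 5, 6, 7]


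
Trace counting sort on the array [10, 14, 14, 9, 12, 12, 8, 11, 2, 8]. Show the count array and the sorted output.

Count array: [0, 0, 1, 0, 0, 0, 0, 0, 2, 1, 1, 1, 2, 0, 2]
(count[i] = number of elements equal to i)
Cumulative count: [0, 0, 1, 1, 1, 1, 1, 1, 3, 4, 5, 6, 8, 8, 10]
Sorted: [2, 8, 8, 9, 10, 11, 12, 12, 14, 14]


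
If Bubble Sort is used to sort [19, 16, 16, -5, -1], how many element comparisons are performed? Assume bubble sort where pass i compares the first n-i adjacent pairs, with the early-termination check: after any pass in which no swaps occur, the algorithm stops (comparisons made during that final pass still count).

Pass 1: compare adjacent pairs (0,1)..(3,4) = 4 comparison(s), 4 swap(s) -> [16, 16, -5, -1, 19]
Pass 2: compare adjacent pairs (0,1)..(2,3) = 3 comparison(s), 2 swap(s) -> [16, -5, -1, 16, 19]
Pass 3: compare adjacent pairs (0,1)..(1,2) = 2 comparison(s), 2 swap(s) -> [-5, -1, 16, 16, 19]
Pass 4: compare adjacent pairs (0,1)..(0,1) = 1 comparison(s), 0 swap(s) -> [-5, -1, 16, 16, 19]
No swaps in this pass, so bubble sort stops here.
Total comparisons: 4 + 3 + 2 + 1 = 10


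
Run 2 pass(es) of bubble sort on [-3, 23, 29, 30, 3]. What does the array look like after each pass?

After pass 1: [-3, 23, 29, 3, 30] (1 swaps)
After pass 2: [-3, 23, 3, 29, 30] (1 swaps)
Total swaps: 2


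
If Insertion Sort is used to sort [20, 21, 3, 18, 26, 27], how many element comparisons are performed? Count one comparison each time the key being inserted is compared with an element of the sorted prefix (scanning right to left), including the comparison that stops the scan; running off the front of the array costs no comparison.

Insert 21: 20 <= 21 (stop) = 1 comparison(s) -> [20, 21, 3, 18, 26, 27]
Insert 3: 21 > 3 (shift), 20 > 3 (shift), reached front = 2 comparison(s) -> [3, 20, 21, 18, 26, 27]
Insert 18: 21 > 18 (shift), 20 > 18 (shift), 3 <= 18 (stop) = 3 comparison(s) -> [3, 18, 20, 21, 26, 27]
Insert 26: 21 <= 26 (stop) = 1 comparison(s) -> [3, 18, 20, 21, 26, 27]
Insert 27: 26 <= 27 (stop) = 1 comparison(s) -> [3, 18, 20, 21, 26, 27]
Total comparisons: 1 + 2 + 3 + 1 + 1 = 8


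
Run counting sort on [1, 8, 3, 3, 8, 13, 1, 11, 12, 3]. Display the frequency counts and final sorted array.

Count array: [0, 2, 0, 3, 0, 0, 0, 0, 2, 0, 0, 1, 1, 1]
(count[i] = number of elements equal to i)
Cumulative count: [0, 2, 2, 5, 5, 5, 5, 5, 7, 7, 7, 8, 9, 10]
Sorted: [1, 1, 3, 3, 3, 8, 8, 11, 12, 13]


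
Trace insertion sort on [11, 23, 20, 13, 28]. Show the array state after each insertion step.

First element 11 is already 'sorted'
Insert 23: shifted 0 elements -> [11, 23, 20, 13, 28]
Insert 20: shifted 1 elements -> [11, 20, 23, 13, 28]
Insert 13: shifted 2 elements -> [11, 13, 20, 23, 28]
Insert 28: shifted 0 elements -> [11, 13, 20, 23, 28]


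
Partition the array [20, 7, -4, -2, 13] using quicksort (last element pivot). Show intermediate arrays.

Partition 1: pivot=13 at index 3 -> [7, -4, -2, 13, 20]
Partition 2: pivot=-2 at index 1 -> [-4, -2, 7, 13, 20]


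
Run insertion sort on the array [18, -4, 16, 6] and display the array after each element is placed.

First element 18 is already 'sorted'
Insert -4: shifted 1 elements -> [-4, 18, 16, 6]
Insert 16: shifted 1 elements -> [-4, 16, 18, 6]
Insert 6: shifted 2 elements -> [-4, 6, 16, 18]


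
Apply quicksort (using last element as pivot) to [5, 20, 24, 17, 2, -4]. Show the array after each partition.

Partition 1: pivot=-4 at index 0 -> [-4, 20, 24, 17, 2, 5]
Partition 2: pivot=5 at index 2 -> [-4, 2, 5, 17, 20, 24]
Partition 3: pivot=24 at index 5 -> [-4, 2, 5, 17, 20, 24]
Partition 4: pivot=20 at index 4 -> [-4, 2, 5, 17, 20, 24]


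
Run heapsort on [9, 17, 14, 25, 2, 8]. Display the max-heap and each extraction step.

Build heap: [25, 17, 14, 9, 2, 8]
Extract 25: [17, 9, 14, 8, 2, 25]
Extract 17: [14, 9, 2, 8, 17, 25]
Extract 14: [9, 8, 2, 14, 17, 25]
Extract 9: [8, 2, 9, 14, 17, 25]
Extract 8: [2, 8, 9, 14, 17, 25]


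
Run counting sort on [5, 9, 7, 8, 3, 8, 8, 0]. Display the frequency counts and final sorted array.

Count array: [1, 0, 0, 1, 0, 1, 0, 1, 3, 1]
(count[i] = number of elements equal to i)
Cumulative count: [1, 1, 1, 2, 2, 3, 3, 4, 7, 8]
Sorted: [0, 3, 5, 7, 8, 8, 8, 9]


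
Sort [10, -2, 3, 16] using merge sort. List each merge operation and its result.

Divide and conquer:
  Merge [10] + [-2] -> [-2, 10]
  Merge [3] + [16] -> [3, 16]
  Merge [-2, 10] + [3, 16] -> [-2, 3, 10, 16]


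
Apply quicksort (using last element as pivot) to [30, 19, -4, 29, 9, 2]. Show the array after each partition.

Partition 1: pivot=2 at index 1 -> [-4, 2, 30, 29, 9, 19]
Partition 2: pivot=19 at index 3 -> [-4, 2, 9, 19, 30, 29]
Partition 3: pivot=29 at index 4 -> [-4, 2, 9, 19, 29, 30]


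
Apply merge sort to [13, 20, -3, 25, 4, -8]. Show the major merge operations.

Divide and conquer:
  Merge [20] + [-3] -> [-3, 20]
  Merge [13] + [-3, 20] -> [-3, 13, 20]
  Merge [4] + [-8] -> [-8, 4]
  Merge [25] + [-8, 4] -> [-8, 4, 25]
  Merge [-3, 13, 20] + [-8, 4, 25] -> [-8, -3, 4, 13, 20, 25]


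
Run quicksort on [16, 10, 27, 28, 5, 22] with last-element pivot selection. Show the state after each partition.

Partition 1: pivot=22 at index 3 -> [16, 10, 5, 22, 27, 28]
Partition 2: pivot=5 at index 0 -> [5, 10, 16, 22, 27, 28]
Partition 3: pivot=16 at index 2 -> [5, 10, 16, 22, 27, 28]
Partition 4: pivot=28 at index 5 -> [5, 10, 16, 22, 27, 28]


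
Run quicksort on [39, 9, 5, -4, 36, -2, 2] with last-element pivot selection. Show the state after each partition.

Partition 1: pivot=2 at index 2 -> [-4, -2, 2, 39, 36, 9, 5]
Partition 2: pivot=-2 at index 1 -> [-4, -2, 2, 39, 36, 9, 5]
Partition 3: pivot=5 at index 3 -> [-4, -2, 2, 5, 36, 9, 39]
Partition 4: pivot=39 at index 6 -> [-4, -2, 2, 5, 36, 9, 39]
Partition 5: pivot=9 at index 4 -> [-4, -2, 2, 5, 9, 36, 39]


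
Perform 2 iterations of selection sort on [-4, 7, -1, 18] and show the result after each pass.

Pass 1: Select minimum -4 at index 0, swap -> [-4, 7, -1, 18]
Pass 2: Select minimum -1 at index 2, swap -> [-4, -1, 7, 18]


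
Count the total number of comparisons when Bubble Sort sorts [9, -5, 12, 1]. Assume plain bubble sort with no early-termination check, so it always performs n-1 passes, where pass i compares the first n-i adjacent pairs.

Pass 1: compare adjacent pairs (0,1)..(2,3) = 3 comparison(s), 2 swap(s) -> [-5, 9, 1, 12]
Pass 2: compare adjacent pairs (0,1)..(1,2) = 2 comparison(s), 1 swap(s) -> [-5, 1, 9, 12]
Pass 3: compare adjacent pairs (0,1)..(0,1) = 1 comparison(s), 0 swap(s) -> [-5, 1, 9, 12]
Total comparisons: 3 + 2 + 1 = 6


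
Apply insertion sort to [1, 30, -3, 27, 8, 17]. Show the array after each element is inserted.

First element 1 is already 'sorted'
Insert 30: shifted 0 elements -> [1, 30, -3, 27, 8, 17]
Insert -3: shifted 2 elements -> [-3, 1, 30, 27, 8, 17]
Insert 27: shifted 1 elements -> [-3, 1, 27, 30, 8, 17]
Insert 8: shifted 2 elements -> [-3, 1, 8, 27, 30, 17]
Insert 17: shifted 2 elements -> [-3, 1, 8, 17, 27, 30]


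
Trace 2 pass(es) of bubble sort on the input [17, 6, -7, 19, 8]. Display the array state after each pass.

After pass 1: [6, -7, 17, 8, 19] (3 swaps)
After pass 2: [-7, 6, 8, 17, 19] (2 swaps)
Total swaps: 5


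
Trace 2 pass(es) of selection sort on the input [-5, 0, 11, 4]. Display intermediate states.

Pass 1: Select minimum -5 at index 0, swap -> [-5, 0, 11, 4]
Pass 2: Select minimum 0 at index 1, swap -> [-5, 0, 11, 4]


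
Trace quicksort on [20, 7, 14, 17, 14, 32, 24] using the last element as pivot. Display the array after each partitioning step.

Partition 1: pivot=24 at index 5 -> [20, 7, 14, 17, 14, 24, 32]
Partition 2: pivot=14 at index 2 -> [7, 14, 14, 17, 20, 24, 32]
Partition 3: pivot=14 at index 1 -> [7, 14, 14, 17, 20, 24, 32]
Partition 4: pivot=20 at index 4 -> [7, 14, 14, 17, 20, 24, 32]


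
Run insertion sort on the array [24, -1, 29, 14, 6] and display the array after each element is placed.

First element 24 is already 'sorted'
Insert -1: shifted 1 elements -> [-1, 24, 29, 14, 6]
Insert 29: shifted 0 elements -> [-1, 24, 29, 14, 6]
Insert 14: shifted 2 elements -> [-1, 14, 24, 29, 6]
Insert 6: shifted 3 elements -> [-1, 6, 14, 24, 29]


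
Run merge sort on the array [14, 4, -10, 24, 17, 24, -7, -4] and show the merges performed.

Divide and conquer:
  Merge [14] + [4] -> [4, 14]
  Merge [-10] + [24] -> [-10, 24]
  Merge [4, 14] + [-10, 24] -> [-10, 4, 14, 24]
  Merge [17] + [24] -> [17, 24]
  Merge [-7] + [-4] -> [-7, -4]
  Merge [17, 24] + [-7, -4] -> [-7, -4, 17, 24]
  Merge [-10, 4, 14, 24] + [-7, -4, 17, 24] -> [-10, -7, -4, 4, 14, 17, 24, 24]


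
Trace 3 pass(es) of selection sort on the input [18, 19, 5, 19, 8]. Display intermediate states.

Pass 1: Select minimum 5 at index 2, swap -> [5, 19, 18, 19, 8]
Pass 2: Select minimum 8 at index 4, swap -> [5, 8, 18, 19, 19]
Pass 3: Select minimum 18 at index 2, swap -> [5, 8, 18, 19, 19]


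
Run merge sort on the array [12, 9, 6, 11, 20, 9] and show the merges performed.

Divide and conquer:
  Merge [9] + [6] -> [6, 9]
  Merge [12] + [6, 9] -> [6, 9, 12]
  Merge [20] + [9] -> [9, 20]
  Merge [11] + [9, 20] -> [9, 11, 20]
  Merge [6, 9, 12] + [9, 11, 20] -> [6, 9, 9, 11, 12, 20]


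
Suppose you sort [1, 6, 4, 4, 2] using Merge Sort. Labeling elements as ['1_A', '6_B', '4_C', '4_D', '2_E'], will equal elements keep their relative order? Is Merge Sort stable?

Trace Merge Sort on the labeled array (the key is the number; the letter only tracks identity):
  Merge [1_A] + [6_B] -> [1_A, 6_B]
  Merge [4_D] + [2_E] -> [2_E, 4_D]
  Merge [4_C] + [2_E, 4_D] -> [2_E, 4_C, 4_D]
  Merge [1_A, 6_B] + [2_E, 4_C, 4_D] -> [1_A, 2_E, 4_C, 4_D, 6_B]
Final order: [1_A, 2_E, 4_C, 4_D, 6_B]
Equal keys:
  value 4: originally 4_C, 4_D; after sorting 4_C, 4_D -> order preserved
All equal keys kept their original relative order. Merge Sort is stable: when the heads of the two halves are equal the merge takes from the left half first.
Answer: Stable


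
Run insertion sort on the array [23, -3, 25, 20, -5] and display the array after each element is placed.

First element 23 is already 'sorted'
Insert -3: shifted 1 elements -> [-3, 23, 25, 20, -5]
Insert 25: shifted 0 elements -> [-3, 23, 25, 20, -5]
Insert 20: shifted 2 elements -> [-3, 20, 23, 25, -5]
Insert -5: shifted 4 elements -> [-5, -3, 20, 23, 25]


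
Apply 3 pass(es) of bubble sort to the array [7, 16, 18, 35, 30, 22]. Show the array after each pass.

After pass 1: [7, 16, 18, 30, 22, 35] (2 swaps)
After pass 2: [7, 16, 18, 22, 30, 35] (1 swaps)
After pass 3: [7, 16, 18, 22, 30, 35] (0 swaps)
Total swaps: 3


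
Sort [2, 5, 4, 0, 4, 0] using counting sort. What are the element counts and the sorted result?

Count array: [2, 0, 1, 0, 2, 1]
(count[i] = number of elements equal to i)
Cumulative count: [2, 2, 3, 3, 5, 6]
Sorted: [0, 0, 2, 4, 4, 5]


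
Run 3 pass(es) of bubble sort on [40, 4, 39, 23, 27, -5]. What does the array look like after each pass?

After pass 1: [4, 39, 23, 27, -5, 40] (5 swaps)
After pass 2: [4, 23, 27, -5, 39, 40] (3 swaps)
After pass 3: [4, 23, -5, 27, 39, 40] (1 swaps)
Total swaps: 9


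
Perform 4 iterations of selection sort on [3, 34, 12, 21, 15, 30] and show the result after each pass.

Pass 1: Select minimum 3 at index 0, swap -> [3, 34, 12, 21, 15, 30]
Pass 2: Select minimum 12 at index 2, swap -> [3, 12, 34, 21, 15, 30]
Pass 3: Select minimum 15 at index 4, swap -> [3, 12, 15, 21, 34, 30]
Pass 4: Select minimum 21 at index 3, swap -> [3, 12, 15, 21, 34, 30]


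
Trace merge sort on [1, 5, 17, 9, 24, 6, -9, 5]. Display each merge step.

Divide and conquer:
  Merge [1] + [5] -> [1, 5]
  Merge [17] + [9] -> [9, 17]
  Merge [1, 5] + [9, 17] -> [1, 5, 9, 17]
  Merge [24] + [6] -> [6, 24]
  Merge [-9] + [5] -> [-9, 5]
  Merge [6, 24] + [-9, 5] -> [-9, 5, 6, 24]
  Merge [1, 5, 9, 17] + [-9, 5, 6, 24] -> [-9, 1, 5, 5, 6, 9, 17, 24]


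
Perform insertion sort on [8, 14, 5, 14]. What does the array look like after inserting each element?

First element 8 is already 'sorted'
Insert 14: shifted 0 elements -> [8, 14, 5, 14]
Insert 5: shifted 2 elements -> [5, 8, 14, 14]
Insert 14: shifted 0 elements -> [5, 8, 14, 14]


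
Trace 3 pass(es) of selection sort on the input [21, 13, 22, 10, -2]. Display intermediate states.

Pass 1: Select minimum -2 at index 4, swap -> [-2, 13, 22, 10, 21]
Pass 2: Select minimum 10 at index 3, swap -> [-2, 10, 22, 13, 21]
Pass 3: Select minimum 13 at index 3, swap -> [-2, 10, 13, 22, 21]


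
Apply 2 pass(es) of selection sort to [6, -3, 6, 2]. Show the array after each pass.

Pass 1: Select minimum -3 at index 1, swap -> [-3, 6, 6, 2]
Pass 2: Select minimum 2 at index 3, swap -> [-3, 2, 6, 6]


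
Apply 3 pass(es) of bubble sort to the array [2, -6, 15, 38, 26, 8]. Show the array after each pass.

After pass 1: [-6, 2, 15, 26, 8, 38] (3 swaps)
After pass 2: [-6, 2, 15, 8, 26, 38] (1 swaps)
After pass 3: [-6, 2, 8, 15, 26, 38] (1 swaps)
Total swaps: 5


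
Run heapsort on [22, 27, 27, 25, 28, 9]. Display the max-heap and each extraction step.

Build heap: [28, 27, 27, 25, 22, 9]
Extract 28: [27, 25, 27, 9, 22, 28]
Extract 27: [27, 25, 22, 9, 27, 28]
Extract 27: [25, 9, 22, 27, 27, 28]
Extract 25: [22, 9, 25, 27, 27, 28]
Extract 22: [9, 22, 25, 27, 27, 28]


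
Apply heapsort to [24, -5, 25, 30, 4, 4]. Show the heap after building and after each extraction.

Build heap: [30, 24, 25, -5, 4, 4]
Extract 30: [25, 24, 4, -5, 4, 30]
Extract 25: [24, 4, 4, -5, 25, 30]
Extract 24: [4, -5, 4, 24, 25, 30]
Extract 4: [4, -5, 4, 24, 25, 30]
Extract 4: [-5, 4, 4, 24, 25, 30]


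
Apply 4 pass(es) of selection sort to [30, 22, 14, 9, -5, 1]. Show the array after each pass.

Pass 1: Select minimum -5 at index 4, swap -> [-5, 22, 14, 9, 30, 1]
Pass 2: Select minimum 1 at index 5, swap -> [-5, 1, 14, 9, 30, 22]
Pass 3: Select minimum 9 at index 3, swap -> [-5, 1, 9, 14, 30, 22]
Pass 4: Select minimum 14 at index 3, swap -> [-5, 1, 9, 14, 30, 22]


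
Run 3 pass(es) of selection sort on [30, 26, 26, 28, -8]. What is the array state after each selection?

Pass 1: Select minimum -8 at index 4, swap -> [-8, 26, 26, 28, 30]
Pass 2: Select minimum 26 at index 1, swap -> [-8, 26, 26, 28, 30]
Pass 3: Select minimum 26 at index 2, swap -> [-8, 26, 26, 28, 30]


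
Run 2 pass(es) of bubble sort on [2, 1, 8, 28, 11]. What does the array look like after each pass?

After pass 1: [1, 2, 8, 11, 28] (2 swaps)
After pass 2: [1, 2, 8, 11, 28] (0 swaps)
Total swaps: 2


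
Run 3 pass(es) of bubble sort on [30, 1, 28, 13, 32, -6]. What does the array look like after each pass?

After pass 1: [1, 28, 13, 30, -6, 32] (4 swaps)
After pass 2: [1, 13, 28, -6, 30, 32] (2 swaps)
After pass 3: [1, 13, -6, 28, 30, 32] (1 swaps)
Total swaps: 7


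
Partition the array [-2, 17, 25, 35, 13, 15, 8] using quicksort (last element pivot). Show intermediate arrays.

Partition 1: pivot=8 at index 1 -> [-2, 8, 25, 35, 13, 15, 17]
Partition 2: pivot=17 at index 4 -> [-2, 8, 13, 15, 17, 35, 25]
Partition 3: pivot=15 at index 3 -> [-2, 8, 13, 15, 17, 35, 25]
Partition 4: pivot=25 at index 5 -> [-2, 8, 13, 15, 17, 25, 35]


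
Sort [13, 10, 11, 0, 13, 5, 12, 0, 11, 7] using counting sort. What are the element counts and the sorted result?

Count array: [2, 0, 0, 0, 0, 1, 0, 1, 0, 0, 1, 2, 1, 2]
(count[i] = number of elements equal to i)
Cumulative count: [2, 2, 2, 2, 2, 3, 3, 4, 4, 4, 5, 7, 8, 10]
Sorted: [0, 0, 5, 7, 10, 11, 11, 12, 13, 13]


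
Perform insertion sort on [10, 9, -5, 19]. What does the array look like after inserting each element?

First element 10 is already 'sorted'
Insert 9: shifted 1 elements -> [9, 10, -5, 19]
Insert -5: shifted 2 elements -> [-5, 9, 10, 19]
Insert 19: shifted 0 elements -> [-5, 9, 10, 19]


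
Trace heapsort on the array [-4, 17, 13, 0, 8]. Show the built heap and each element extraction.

Build heap: [17, 8, 13, 0, -4]
Extract 17: [13, 8, -4, 0, 17]
Extract 13: [8, 0, -4, 13, 17]
Extract 8: [0, -4, 8, 13, 17]
Extract 0: [-4, 0, 8, 13, 17]


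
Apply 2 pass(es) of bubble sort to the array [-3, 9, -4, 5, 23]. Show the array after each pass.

After pass 1: [-3, -4, 5, 9, 23] (2 swaps)
After pass 2: [-4, -3, 5, 9, 23] (1 swaps)
Total swaps: 3


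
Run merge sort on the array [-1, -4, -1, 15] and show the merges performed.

Divide and conquer:
  Merge [-1] + [-4] -> [-4, -1]
  Merge [-1] + [15] -> [-1, 15]
  Merge [-4, -1] + [-1, 15] -> [-4, -1, -1, 15]


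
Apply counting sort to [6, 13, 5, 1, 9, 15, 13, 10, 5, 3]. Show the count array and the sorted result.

Count array: [0, 1, 0, 1, 0, 2, 1, 0, 0, 1, 1, 0, 0, 2, 0, 1]
(count[i] = number of elements equal to i)
Cumulative count: [0, 1, 1, 2, 2, 4, 5, 5, 5, 6, 7, 7, 7, 9, 9, 10]
Sorted: [1, 3, 5, 5, 6, 9, 10, 13, 13, 15]


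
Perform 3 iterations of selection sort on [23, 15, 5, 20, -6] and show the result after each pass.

Pass 1: Select minimum -6 at index 4, swap -> [-6, 15, 5, 20, 23]
Pass 2: Select minimum 5 at index 2, swap -> [-6, 5, 15, 20, 23]
Pass 3: Select minimum 15 at index 2, swap -> [-6, 5, 15, 20, 23]


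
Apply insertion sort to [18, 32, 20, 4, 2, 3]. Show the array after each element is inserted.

First element 18 is already 'sorted'
Insert 32: shifted 0 elements -> [18, 32, 20, 4, 2, 3]
Insert 20: shifted 1 elements -> [18, 20, 32, 4, 2, 3]
Insert 4: shifted 3 elements -> [4, 18, 20, 32, 2, 3]
Insert 2: shifted 4 elements -> [2, 4, 18, 20, 32, 3]
Insert 3: shifted 4 elements -> [2, 3, 4, 18, 20, 32]


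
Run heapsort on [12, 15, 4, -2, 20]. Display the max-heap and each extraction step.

Build heap: [20, 15, 4, -2, 12]
Extract 20: [15, 12, 4, -2, 20]
Extract 15: [12, -2, 4, 15, 20]
Extract 12: [4, -2, 12, 15, 20]
Extract 4: [-2, 4, 12, 15, 20]


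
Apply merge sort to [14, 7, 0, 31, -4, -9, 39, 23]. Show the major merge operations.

Divide and conquer:
  Merge [14] + [7] -> [7, 14]
  Merge [0] + [31] -> [0, 31]
  Merge [7, 14] + [0, 31] -> [0, 7, 14, 31]
  Merge [-4] + [-9] -> [-9, -4]
  Merge [39] + [23] -> [23, 39]
  Merge [-9, -4] + [23, 39] -> [-9, -4, 23, 39]
  Merge [0, 7, 14, 31] + [-9, -4, 23, 39] -> [-9, -4, 0, 7, 14, 23, 31, 39]


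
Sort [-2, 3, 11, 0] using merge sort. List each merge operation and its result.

Divide and conquer:
  Merge [-2] + [3] -> [-2, 3]
  Merge [11] + [0] -> [0, 11]
  Merge [-2, 3] + [0, 11] -> [-2, 0, 3, 11]


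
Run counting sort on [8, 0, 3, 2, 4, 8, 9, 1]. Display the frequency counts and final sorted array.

Count array: [1, 1, 1, 1, 1, 0, 0, 0, 2, 1]
(count[i] = number of elements equal to i)
Cumulative count: [1, 2, 3, 4, 5, 5, 5, 5, 7, 8]
Sorted: [0, 1, 2, 3, 4, 8, 8, 9]


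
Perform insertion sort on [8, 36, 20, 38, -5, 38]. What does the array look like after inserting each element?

First element 8 is already 'sorted'
Insert 36: shifted 0 elements -> [8, 36, 20, 38, -5, 38]
Insert 20: shifted 1 elements -> [8, 20, 36, 38, -5, 38]
Insert 38: shifted 0 elements -> [8, 20, 36, 38, -5, 38]
Insert -5: shifted 4 elements -> [-5, 8, 20, 36, 38, 38]
Insert 38: shifted 0 elements -> [-5, 8, 20, 36, 38, 38]


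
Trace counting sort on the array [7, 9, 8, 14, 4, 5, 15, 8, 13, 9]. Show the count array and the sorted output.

Count array: [0, 0, 0, 0, 1, 1, 0, 1, 2, 2, 0, 0, 0, 1, 1, 1]
(count[i] = number of elements equal to i)
Cumulative count: [0, 0, 0, 0, 1, 2, 2, 3, 5, 7, 7, 7, 7, 8, 9, 10]
Sorted: [4, 5, 7, 8, 8, 9, 9, 13, 14, 15]


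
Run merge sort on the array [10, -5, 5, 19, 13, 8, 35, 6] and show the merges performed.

Divide and conquer:
  Merge [10] + [-5] -> [-5, 10]
  Merge [5] + [19] -> [5, 19]
  Merge [-5, 10] + [5, 19] -> [-5, 5, 10, 19]
  Merge [13] + [8] -> [8, 13]
  Merge [35] + [6] -> [6, 35]
  Merge [8, 13] + [6, 35] -> [6, 8, 13, 35]
  Merge [-5, 5, 10, 19] + [6, 8, 13, 35] -> [-5, 5, 6, 8, 10, 13, 19, 35]


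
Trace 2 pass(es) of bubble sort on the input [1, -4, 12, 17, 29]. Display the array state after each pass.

After pass 1: [-4, 1, 12, 17, 29] (1 swaps)
After pass 2: [-4, 1, 12, 17, 29] (0 swaps)
Total swaps: 1


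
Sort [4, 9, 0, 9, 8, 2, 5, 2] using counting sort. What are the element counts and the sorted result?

Count array: [1, 0, 2, 0, 1, 1, 0, 0, 1, 2]
(count[i] = number of elements equal to i)
Cumulative count: [1, 1, 3, 3, 4, 5, 5, 5, 6, 8]
Sorted: [0, 2, 2, 4, 5, 8, 9, 9]


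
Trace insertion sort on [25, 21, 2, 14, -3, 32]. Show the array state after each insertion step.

First element 25 is already 'sorted'
Insert 21: shifted 1 elements -> [21, 25, 2, 14, -3, 32]
Insert 2: shifted 2 elements -> [2, 21, 25, 14, -3, 32]
Insert 14: shifted 2 elements -> [2, 14, 21, 25, -3, 32]
Insert -3: shifted 4 elements -> [-3, 2, 14, 21, 25, 32]
Insert 32: shifted 0 elements -> [-3, 2, 14, 21, 25, 32]


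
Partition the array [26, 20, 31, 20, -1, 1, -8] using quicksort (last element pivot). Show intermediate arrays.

Partition 1: pivot=-8 at index 0 -> [-8, 20, 31, 20, -1, 1, 26]
Partition 2: pivot=26 at index 5 -> [-8, 20, 20, -1, 1, 26, 31]
Partition 3: pivot=1 at index 2 -> [-8, -1, 1, 20, 20, 26, 31]
Partition 4: pivot=20 at index 4 -> [-8, -1, 1, 20, 20, 26, 31]


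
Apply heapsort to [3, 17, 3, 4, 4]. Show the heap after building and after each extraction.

Build heap: [17, 4, 3, 3, 4]
Extract 17: [4, 4, 3, 3, 17]
Extract 4: [4, 3, 3, 4, 17]
Extract 4: [3, 3, 4, 4, 17]
Extract 3: [3, 3, 4, 4, 17]


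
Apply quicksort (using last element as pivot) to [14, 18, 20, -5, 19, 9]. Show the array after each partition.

Partition 1: pivot=9 at index 1 -> [-5, 9, 20, 14, 19, 18]
Partition 2: pivot=18 at index 3 -> [-5, 9, 14, 18, 19, 20]
Partition 3: pivot=20 at index 5 -> [-5, 9, 14, 18, 19, 20]


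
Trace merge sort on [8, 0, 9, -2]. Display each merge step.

Divide and conquer:
  Merge [8] + [0] -> [0, 8]
  Merge [9] + [-2] -> [-2, 9]
  Merge [0, 8] + [-2, 9] -> [-2, 0, 8, 9]


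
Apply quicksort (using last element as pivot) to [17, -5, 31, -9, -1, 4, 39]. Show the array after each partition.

Partition 1: pivot=39 at index 6 -> [17, -5, 31, -9, -1, 4, 39]
Partition 2: pivot=4 at index 3 -> [-5, -9, -1, 4, 31, 17, 39]
Partition 3: pivot=-1 at index 2 -> [-5, -9, -1, 4, 31, 17, 39]
Partition 4: pivot=-9 at index 0 -> [-9, -5, -1, 4, 31, 17, 39]
Partition 5: pivot=17 at index 4 -> [-9, -5, -1, 4, 17, 31, 39]


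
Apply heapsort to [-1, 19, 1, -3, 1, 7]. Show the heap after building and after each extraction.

Build heap: [19, 1, 7, -3, -1, 1]
Extract 19: [7, 1, 1, -3, -1, 19]
Extract 7: [1, -1, 1, -3, 7, 19]
Extract 1: [1, -1, -3, 1, 7, 19]
Extract 1: [-1, -3, 1, 1, 7, 19]
Extract -1: [-3, -1, 1, 1, 7, 19]


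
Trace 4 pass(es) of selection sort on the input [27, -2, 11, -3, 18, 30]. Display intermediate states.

Pass 1: Select minimum -3 at index 3, swap -> [-3, -2, 11, 27, 18, 30]
Pass 2: Select minimum -2 at index 1, swap -> [-3, -2, 11, 27, 18, 30]
Pass 3: Select minimum 11 at index 2, swap -> [-3, -2, 11, 27, 18, 30]
Pass 4: Select minimum 18 at index 4, swap -> [-3, -2, 11, 18, 27, 30]


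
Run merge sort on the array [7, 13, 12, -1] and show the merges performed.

Divide and conquer:
  Merge [7] + [13] -> [7, 13]
  Merge [12] + [-1] -> [-1, 12]
  Merge [7, 13] + [-1, 12] -> [-1, 7, 12, 13]


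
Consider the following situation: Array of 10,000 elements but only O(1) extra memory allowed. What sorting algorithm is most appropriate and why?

Best choice: Heapsort
Reason: Heapsort rearranges the array in place using O(1) auxiliary space and still guarantees O(n log n) time; quicksort partitions in place but needs Theta(log n) stack space for recursion (O(n) in the worst case), and mergesort requires O(n) auxiliary space


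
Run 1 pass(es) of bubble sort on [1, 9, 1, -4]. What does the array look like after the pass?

After pass 1: [1, 1, -4, 9] (2 swaps)
Total swaps: 2


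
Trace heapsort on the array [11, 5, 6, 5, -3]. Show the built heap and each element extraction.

Build heap: [11, 5, 6, 5, -3]
Extract 11: [6, 5, -3, 5, 11]
Extract 6: [5, 5, -3, 6, 11]
Extract 5: [5, -3, 5, 6, 11]
Extract 5: [-3, 5, 5, 6, 11]


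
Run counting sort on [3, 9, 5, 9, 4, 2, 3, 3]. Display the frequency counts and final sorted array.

Count array: [0, 0, 1, 3, 1, 1, 0, 0, 0, 2]
(count[i] = number of elements equal to i)
Cumulative count: [0, 0, 1, 4, 5, 6, 6, 6, 6, 8]
Sorted: [2, 3, 3, 3, 4, 5, 9, 9]


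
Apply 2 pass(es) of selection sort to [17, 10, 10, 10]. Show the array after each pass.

Pass 1: Select minimum 10 at index 1, swap -> [10, 17, 10, 10]
Pass 2: Select minimum 10 at index 2, swap -> [10, 10, 17, 10]


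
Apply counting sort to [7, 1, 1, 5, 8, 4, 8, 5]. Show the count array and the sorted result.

Count array: [0, 2, 0, 0, 1, 2, 0, 1, 2]
(count[i] = number of elements equal to i)
Cumulative count: [0, 2, 2, 2, 3, 5, 5, 6, 8]
Sorted: [1, 1, 4, 5, 5, 7, 8, 8]


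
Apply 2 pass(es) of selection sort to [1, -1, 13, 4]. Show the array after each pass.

Pass 1: Select minimum -1 at index 1, swap -> [-1, 1, 13, 4]
Pass 2: Select minimum 1 at index 1, swap -> [-1, 1, 13, 4]


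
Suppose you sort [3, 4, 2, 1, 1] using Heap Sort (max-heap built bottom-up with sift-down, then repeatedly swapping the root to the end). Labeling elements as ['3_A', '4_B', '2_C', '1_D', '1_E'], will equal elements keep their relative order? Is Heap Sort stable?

Trace Heap Sort on the labeled array (the key is the number; the letter only tracks identity):
  Build max-heap: [4_B, 3_A, 2_C, 1_D, 1_E]
  Swap root 4_B to index 4, re-heapify first 4 -> [3_A, 1_E, 2_C, 1_D, 4_B]
  Swap root 3_A to index 3, re-heapify first 3 -> [2_C, 1_E, 1_D, 3_A, 4_B]
  Swap root 2_C to index 2, re-heapify first 2 -> [1_D, 1_E, 2_C, 3_A, 4_B]
  Swap root 1_D to index 1, re-heapify first 1 -> [1_E, 1_D, 2_C, 3_A, 4_B]
Final order: [1_E, 1_D, 2_C, 3_A, 4_B]
Equal keys:
  value 1: originally 1_D, 1_E; after sorting 1_E, 1_D -> order changed
Equal keys were reordered, so Heap Sort is not stable: heap construction and root-to-end swaps move elements without regard to the original order of equal keys. (One such input is enough; an unstable sort may happen to preserve order on other inputs, but it gives no guarantee.)
Answer: Not stable


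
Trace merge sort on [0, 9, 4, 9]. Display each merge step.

Divide and conquer:
  Merge [0] + [9] -> [0, 9]
  Merge [4] + [9] -> [4, 9]
  Merge [0, 9] + [4, 9] -> [0, 4, 9, 9]


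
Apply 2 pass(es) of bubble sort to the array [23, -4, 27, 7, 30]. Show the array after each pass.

After pass 1: [-4, 23, 7, 27, 30] (2 swaps)
After pass 2: [-4, 7, 23, 27, 30] (1 swaps)
Total swaps: 3


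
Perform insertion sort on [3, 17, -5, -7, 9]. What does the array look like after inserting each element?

First element 3 is already 'sorted'
Insert 17: shifted 0 elements -> [3, 17, -5, -7, 9]
Insert -5: shifted 2 elements -> [-5, 3, 17, -7, 9]
Insert -7: shifted 3 elements -> [-7, -5, 3, 17, 9]
Insert 9: shifted 1 elements -> [-7, -5, 3, 9, 17]


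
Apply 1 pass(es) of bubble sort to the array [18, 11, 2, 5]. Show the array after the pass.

After pass 1: [11, 2, 5, 18] (3 swaps)
Total swaps: 3


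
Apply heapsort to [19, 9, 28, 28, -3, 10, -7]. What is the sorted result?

Build heap: [28, 19, 28, 9, -3, 10, -7]
Extract 28: [28, 19, 10, 9, -3, -7, 28]
Extract 28: [19, 9, 10, -7, -3, 28, 28]
Extract 19: [10, 9, -3, -7, 19, 28, 28]
Extract 10: [9, -7, -3, 10, 19, 28, 28]
Extract 9: [-3, -7, 9, 10, 19, 28, 28]
Extract -3: [-7, -3, 9, 10, 19, 28, 28]


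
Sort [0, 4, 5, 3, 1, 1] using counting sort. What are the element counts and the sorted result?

Count array: [1, 2, 0, 1, 1, 1]
(count[i] = number of elements equal to i)
Cumulative count: [1, 3, 3, 4, 5, 6]
Sorted: [0, 1, 1, 3, 4, 5]


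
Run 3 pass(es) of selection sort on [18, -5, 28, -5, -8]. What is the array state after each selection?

Pass 1: Select minimum -8 at index 4, swap -> [-8, -5, 28, -5, 18]
Pass 2: Select minimum -5 at index 1, swap -> [-8, -5, 28, -5, 18]
Pass 3: Select minimum -5 at index 3, swap -> [-8, -5, -5, 28, 18]


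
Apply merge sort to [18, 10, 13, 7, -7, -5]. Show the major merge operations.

Divide and conquer:
  Merge [10] + [13] -> [10, 13]
  Merge [18] + [10, 13] -> [10, 13, 18]
  Merge [-7] + [-5] -> [-7, -5]
  Merge [7] + [-7, -5] -> [-7, -5, 7]
  Merge [10, 13, 18] + [-7, -5, 7] -> [-7, -5, 7, 10, 13, 18]


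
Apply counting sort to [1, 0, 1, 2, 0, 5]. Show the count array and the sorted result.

Count array: [2, 2, 1, 0, 0, 1]
(count[i] = number of elements equal to i)
Cumulative count: [2, 4, 5, 5, 5, 6]
Sorted: [0, 0, 1, 1, 2, 5]


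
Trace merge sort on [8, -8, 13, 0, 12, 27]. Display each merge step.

Divide and conquer:
  Merge [-8] + [13] -> [-8, 13]
  Merge [8] + [-8, 13] -> [-8, 8, 13]
  Merge [12] + [27] -> [12, 27]
  Merge [0] + [12, 27] -> [0, 12, 27]
  Merge [-8, 8, 13] + [0, 12, 27] -> [-8, 0, 8, 12, 13, 27]


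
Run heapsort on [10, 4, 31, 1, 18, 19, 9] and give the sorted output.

Build heap: [31, 18, 19, 1, 4, 10, 9]
Extract 31: [19, 18, 10, 1, 4, 9, 31]
Extract 19: [18, 9, 10, 1, 4, 19, 31]
Extract 18: [10, 9, 4, 1, 18, 19, 31]
Extract 10: [9, 1, 4, 10, 18, 19, 31]
Extract 9: [4, 1, 9, 10, 18, 19, 31]
Extract 4: [1, 4, 9, 10, 18, 19, 31]


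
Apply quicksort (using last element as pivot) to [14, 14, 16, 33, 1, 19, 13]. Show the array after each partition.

Partition 1: pivot=13 at index 1 -> [1, 13, 16, 33, 14, 19, 14]
Partition 2: pivot=14 at index 3 -> [1, 13, 14, 14, 16, 19, 33]
Partition 3: pivot=33 at index 6 -> [1, 13, 14, 14, 16, 19, 33]
Partition 4: pivot=19 at index 5 -> [1, 13, 14, 14, 16, 19, 33]


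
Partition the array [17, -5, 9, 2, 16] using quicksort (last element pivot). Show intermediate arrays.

Partition 1: pivot=16 at index 3 -> [-5, 9, 2, 16, 17]
Partition 2: pivot=2 at index 1 -> [-5, 2, 9, 16, 17]


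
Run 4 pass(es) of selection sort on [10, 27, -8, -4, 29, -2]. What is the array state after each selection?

Pass 1: Select minimum -8 at index 2, swap -> [-8, 27, 10, -4, 29, -2]
Pass 2: Select minimum -4 at index 3, swap -> [-8, -4, 10, 27, 29, -2]
Pass 3: Select minimum -2 at index 5, swap -> [-8, -4, -2, 27, 29, 10]
Pass 4: Select minimum 10 at index 5, swap -> [-8, -4, -2, 10, 29, 27]


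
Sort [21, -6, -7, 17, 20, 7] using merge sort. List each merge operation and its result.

Divide and conquer:
  Merge [-6] + [-7] -> [-7, -6]
  Merge [21] + [-7, -6] -> [-7, -6, 21]
  Merge [20] + [7] -> [7, 20]
  Merge [17] + [7, 20] -> [7, 17, 20]
  Merge [-7, -6, 21] + [7, 17, 20] -> [-7, -6, 7, 17, 20, 21]


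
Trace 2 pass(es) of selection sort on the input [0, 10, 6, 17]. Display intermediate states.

Pass 1: Select minimum 0 at index 0, swap -> [0, 10, 6, 17]
Pass 2: Select minimum 6 at index 2, swap -> [0, 6, 10, 17]


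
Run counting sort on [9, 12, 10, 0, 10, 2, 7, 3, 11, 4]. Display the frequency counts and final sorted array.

Count array: [1, 0, 1, 1, 1, 0, 0, 1, 0, 1, 2, 1, 1]
(count[i] = number of elements equal to i)
Cumulative count: [1, 1, 2, 3, 4, 4, 4, 5, 5, 6, 8, 9, 10]
Sorted: [0, 2, 3, 4, 7, 9, 10, 10, 11, 12]


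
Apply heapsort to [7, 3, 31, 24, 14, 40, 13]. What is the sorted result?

Build heap: [40, 24, 31, 3, 14, 7, 13]
Extract 40: [31, 24, 13, 3, 14, 7, 40]
Extract 31: [24, 14, 13, 3, 7, 31, 40]
Extract 24: [14, 7, 13, 3, 24, 31, 40]
Extract 14: [13, 7, 3, 14, 24, 31, 40]
Extract 13: [7, 3, 13, 14, 24, 31, 40]
Extract 7: [3, 7, 13, 14, 24, 31, 40]


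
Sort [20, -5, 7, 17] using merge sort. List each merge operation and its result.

Divide and conquer:
  Merge [20] + [-5] -> [-5, 20]
  Merge [7] + [17] -> [7, 17]
  Merge [-5, 20] + [7, 17] -> [-5, 7, 17, 20]


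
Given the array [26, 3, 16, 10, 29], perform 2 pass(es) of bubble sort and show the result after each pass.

After pass 1: [3, 16, 10, 26, 29] (3 swaps)
After pass 2: [3, 10, 16, 26, 29] (1 swaps)
Total swaps: 4


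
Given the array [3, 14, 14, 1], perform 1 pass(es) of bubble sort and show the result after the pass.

After pass 1: [3, 14, 1, 14] (1 swaps)
Total swaps: 1


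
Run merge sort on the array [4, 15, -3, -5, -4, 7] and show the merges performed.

Divide and conquer:
  Merge [15] + [-3] -> [-3, 15]
  Merge [4] + [-3, 15] -> [-3, 4, 15]
  Merge [-4] + [7] -> [-4, 7]
  Merge [-5] + [-4, 7] -> [-5, -4, 7]
  Merge [-3, 4, 15] + [-5, -4, 7] -> [-5, -4, -3, 4, 7, 15]


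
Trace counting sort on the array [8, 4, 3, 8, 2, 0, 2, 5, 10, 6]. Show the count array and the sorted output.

Count array: [1, 0, 2, 1, 1, 1, 1, 0, 2, 0, 1]
(count[i] = number of elements equal to i)
Cumulative count: [1, 1, 3, 4, 5, 6, 7, 7, 9, 9, 10]
Sorted: [0, 2, 2, 3, 4, 5, 6, 8, 8, 10]


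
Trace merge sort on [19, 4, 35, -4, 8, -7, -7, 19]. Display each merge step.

Divide and conquer:
  Merge [19] + [4] -> [4, 19]
  Merge [35] + [-4] -> [-4, 35]
  Merge [4, 19] + [-4, 35] -> [-4, 4, 19, 35]
  Merge [8] + [-7] -> [-7, 8]
  Merge [-7] + [19] -> [-7, 19]
  Merge [-7, 8] + [-7, 19] -> [-7, -7, 8, 19]
  Merge [-4, 4, 19, 35] + [-7, -7, 8, 19] -> [-7, -7, -4, 4, 8, 19, 19, 35]


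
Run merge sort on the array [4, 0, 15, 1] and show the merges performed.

Divide and conquer:
  Merge [4] + [0] -> [0, 4]
  Merge [15] + [1] -> [1, 15]
  Merge [0, 4] + [1, 15] -> [0, 1, 4, 15]


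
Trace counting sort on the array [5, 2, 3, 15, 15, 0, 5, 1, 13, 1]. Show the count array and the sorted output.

Count array: [1, 2, 1, 1, 0, 2, 0, 0, 0, 0, 0, 0, 0, 1, 0, 2]
(count[i] = number of elements equal to i)
Cumulative count: [1, 3, 4, 5, 5, 7, 7, 7, 7, 7, 7, 7, 7, 8, 8, 10]
Sorted: [0, 1, 1, 2, 3, 5, 5, 13, 15, 15]


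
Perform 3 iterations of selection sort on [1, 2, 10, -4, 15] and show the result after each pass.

Pass 1: Select minimum -4 at index 3, swap -> [-4, 2, 10, 1, 15]
Pass 2: Select minimum 1 at index 3, swap -> [-4, 1, 10, 2, 15]
Pass 3: Select minimum 2 at index 3, swap -> [-4, 1, 2, 10, 15]


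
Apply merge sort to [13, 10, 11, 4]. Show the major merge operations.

Divide and conquer:
  Merge [13] + [10] -> [10, 13]
  Merge [11] + [4] -> [4, 11]
  Merge [10, 13] + [4, 11] -> [4, 10, 11, 13]


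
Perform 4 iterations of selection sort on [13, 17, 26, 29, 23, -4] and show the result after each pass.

Pass 1: Select minimum -4 at index 5, swap -> [-4, 17, 26, 29, 23, 13]
Pass 2: Select minimum 13 at index 5, swap -> [-4, 13, 26, 29, 23, 17]
Pass 3: Select minimum 17 at index 5, swap -> [-4, 13, 17, 29, 23, 26]
Pass 4: Select minimum 23 at index 4, swap -> [-4, 13, 17, 23, 29, 26]
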